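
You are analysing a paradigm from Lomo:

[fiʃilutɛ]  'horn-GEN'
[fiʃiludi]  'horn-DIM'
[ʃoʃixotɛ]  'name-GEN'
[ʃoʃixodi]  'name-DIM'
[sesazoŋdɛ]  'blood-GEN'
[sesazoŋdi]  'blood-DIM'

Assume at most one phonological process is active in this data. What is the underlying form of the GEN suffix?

The GEN morpheme has two allomorphs, [-dɛ] and [-tɛ].
By contrast the DIM suffix keeps its initial [d] throughout — that segment must be underlying.
The GEN suffix is therefore /-tɛ/ underlyingly, with post-nasal voicing: voiceless stops become voiced after a nasal.

/-tɛ/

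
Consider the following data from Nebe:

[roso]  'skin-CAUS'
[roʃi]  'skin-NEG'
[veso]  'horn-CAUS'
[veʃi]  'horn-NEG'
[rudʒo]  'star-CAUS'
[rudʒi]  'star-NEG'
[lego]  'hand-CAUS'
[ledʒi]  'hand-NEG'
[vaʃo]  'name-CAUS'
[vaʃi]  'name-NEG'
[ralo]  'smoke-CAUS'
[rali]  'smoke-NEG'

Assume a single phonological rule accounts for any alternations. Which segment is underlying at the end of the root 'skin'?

/s/

In [roso] and [roʃi] the final segment of 'skin' alternates: [s] ~ [ʃ].
The stem 'name' ([vaʃo], [vaʃi]) shows [ʃ] unchanged in both environments, so [ʃ] cannot be basic with [s] derived before the CAUS suffix.
Therefore /s/ is basic and [ʃ] is derived by palatalization before a front vowel (/g/ and /s/ become palato-alveolar [dʒ] and [ʃ] before a front vowel).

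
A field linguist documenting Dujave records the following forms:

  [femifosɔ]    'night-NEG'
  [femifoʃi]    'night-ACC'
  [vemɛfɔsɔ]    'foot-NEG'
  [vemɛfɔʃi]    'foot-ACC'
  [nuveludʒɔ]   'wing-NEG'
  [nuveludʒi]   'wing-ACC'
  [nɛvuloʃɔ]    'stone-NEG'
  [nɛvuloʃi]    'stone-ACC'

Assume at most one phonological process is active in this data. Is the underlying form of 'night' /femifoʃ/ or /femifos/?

/femifos/

In [femifosɔ] and [femifoʃi] the final segment of 'night' alternates: [s] ~ [ʃ].
The stem 'stone' ([nɛvuloʃɔ], [nɛvuloʃi]) shows [ʃ] unchanged in both environments, so [ʃ] cannot be basic with [s] derived before the NEG suffix.
The alternation reflects palatalization before a front vowel: /s/ becomes palato-alveolar [ʃ] before a front vowel. /s/ is underlying.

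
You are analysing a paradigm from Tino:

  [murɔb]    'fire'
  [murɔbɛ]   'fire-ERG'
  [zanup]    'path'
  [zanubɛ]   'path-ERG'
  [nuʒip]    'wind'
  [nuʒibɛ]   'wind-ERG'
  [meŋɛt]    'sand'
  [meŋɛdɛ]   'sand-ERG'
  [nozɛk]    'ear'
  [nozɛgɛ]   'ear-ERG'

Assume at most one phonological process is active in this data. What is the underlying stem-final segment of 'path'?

/p/

In [zanup] and [zanubɛ] the final segment of 'path' alternates: [p] ~ [b].
But 'fire' keeps [b] in both environments ([murɔb], [murɔbɛ]), so there is no rule changing /b/ to [p] in isolation.
Therefore /p/ is basic and [b] is derived by intervocalic voicing (voiceless stops become voiced between vowels).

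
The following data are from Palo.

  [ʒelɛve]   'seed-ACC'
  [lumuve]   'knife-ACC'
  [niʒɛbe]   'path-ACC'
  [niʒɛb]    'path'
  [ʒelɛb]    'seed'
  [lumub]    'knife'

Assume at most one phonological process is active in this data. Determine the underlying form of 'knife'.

The stem for 'knife' ends in [v] in [lumuve] but [b] in [lumub].
Compare 'path', with invariant [b] in [niʒɛbe] and [niʒɛb]: an analysis with underlying /b/ and a rule producing [v] before the ACC suffix would wrongly predict alternation here too.
The alternation reflects word-final hardening: voiced fricatives become stops word-finally. /v/ is underlying.

/lumuv/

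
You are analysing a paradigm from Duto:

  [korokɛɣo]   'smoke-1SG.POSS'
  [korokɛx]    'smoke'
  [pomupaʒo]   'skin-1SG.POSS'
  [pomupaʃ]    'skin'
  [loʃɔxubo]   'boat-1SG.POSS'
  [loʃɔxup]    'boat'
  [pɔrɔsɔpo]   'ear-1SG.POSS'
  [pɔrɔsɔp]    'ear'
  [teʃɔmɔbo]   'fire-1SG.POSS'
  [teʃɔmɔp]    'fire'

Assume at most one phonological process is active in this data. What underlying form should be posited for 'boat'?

/loʃɔxub/

The root 'boat' surfaces as [loʃɔxubo] and [loʃɔxup], with a stem-final [b] ~ [p] alternation.
Compare 'ear', with invariant [p] in [pɔrɔsɔpo] and [pɔrɔsɔp]: an analysis with underlying /p/ and a rule producing [b] before the 1SG.POSS suffix would wrongly predict alternation here too.
So /b/ is underlying, and a rule of word-final obstruent devoicing — voiced obstruents become voiceless word-finally — gives [p].
Hence 'boat' is /loʃɔxub/ underlyingly.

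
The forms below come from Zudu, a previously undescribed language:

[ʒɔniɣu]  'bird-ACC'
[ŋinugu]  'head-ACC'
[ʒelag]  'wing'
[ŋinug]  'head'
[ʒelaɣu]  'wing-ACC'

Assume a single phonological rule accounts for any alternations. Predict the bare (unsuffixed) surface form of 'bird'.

[ʒɔnig]

The stem for 'wing' ends in [g] in [ʒelag] but [ɣ] in [ʒelaɣu].
The stem 'head' ([ŋinug], [ŋinugu]) shows [g] unchanged in both environments, so [g] cannot be basic with [ɣ] derived before the ACC suffix.
So /ɣ/ is underlying, and a rule of word-final hardening — voiced fricatives become stops word-finally — gives [g].
From [ʒɔniɣu] the stem 'bird' is /ʒɔniɣ/; word-finally this yields [ʒɔnig].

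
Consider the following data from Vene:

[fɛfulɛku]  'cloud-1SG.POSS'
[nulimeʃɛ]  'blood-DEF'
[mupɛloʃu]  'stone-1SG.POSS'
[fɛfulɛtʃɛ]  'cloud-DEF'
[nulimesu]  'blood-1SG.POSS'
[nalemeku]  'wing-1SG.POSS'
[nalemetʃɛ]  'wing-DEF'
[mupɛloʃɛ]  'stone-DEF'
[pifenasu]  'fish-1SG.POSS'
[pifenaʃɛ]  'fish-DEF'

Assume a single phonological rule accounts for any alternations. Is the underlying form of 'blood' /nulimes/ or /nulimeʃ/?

/nulimes/

In [nulimeʃɛ] and [nulimesu] the final segment of 'blood' alternates: [ʃ] ~ [s].
Compare 'stone', with invariant [ʃ] in [mupɛloʃɛ] and [mupɛloʃu]: an analysis with underlying /ʃ/ and a rule producing [s] before the 1SG.POSS suffix would wrongly predict alternation here too.
So /s/ is underlying, and a rule of palatalization before a front vowel — /k/ and /s/ become palato-alveolar [tʃ] and [ʃ] before a front vowel — gives [ʃ].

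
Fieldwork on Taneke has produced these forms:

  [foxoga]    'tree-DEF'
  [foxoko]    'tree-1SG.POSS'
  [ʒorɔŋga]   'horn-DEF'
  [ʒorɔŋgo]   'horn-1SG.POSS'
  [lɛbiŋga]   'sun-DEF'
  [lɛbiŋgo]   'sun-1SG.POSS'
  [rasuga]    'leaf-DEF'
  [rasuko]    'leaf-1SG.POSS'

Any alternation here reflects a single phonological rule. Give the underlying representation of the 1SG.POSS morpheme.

The 1SG.POSS suffix surfaces as [-go] and [-ko], depending on the final segment of the stem.
The DEF suffix, which begins with [g], is invariant after every stem; so [g] is not altered by any rule here.
The 1SG.POSS suffix is therefore /-ko/ underlyingly, with post-nasal voicing: voiceless stops become voiced after a nasal.

/-ko/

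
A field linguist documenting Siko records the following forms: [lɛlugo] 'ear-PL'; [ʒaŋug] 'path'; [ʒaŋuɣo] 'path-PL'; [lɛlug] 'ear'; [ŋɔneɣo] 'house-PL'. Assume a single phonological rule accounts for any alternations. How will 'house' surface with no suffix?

[ŋɔneg]

The stem for 'path' ends in [ɣ] in [ʒaŋuɣo] but [g] in [ʒaŋug].
If /g/ were underlying and a rule turned it into [ɣ] before the PL suffix, 'ear' would also alternate; but it has [g] in both [lɛlugo] and [lɛlug].
The alternation reflects word-final hardening: voiced fricatives become stops word-finally. /ɣ/ is underlying.
From [ŋɔneɣo] the stem 'house' is /ŋɔneɣ/; word-finally this yields [ŋɔneg].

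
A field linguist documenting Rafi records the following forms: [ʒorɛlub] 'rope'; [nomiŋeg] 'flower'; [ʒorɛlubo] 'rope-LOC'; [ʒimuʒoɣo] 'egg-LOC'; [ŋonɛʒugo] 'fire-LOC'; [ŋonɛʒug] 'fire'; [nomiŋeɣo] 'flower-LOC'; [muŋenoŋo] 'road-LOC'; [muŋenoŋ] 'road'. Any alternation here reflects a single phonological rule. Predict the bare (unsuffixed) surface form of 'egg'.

In [nomiŋeɣo] and [nomiŋeg] the final segment of 'flower' alternates: [ɣ] ~ [g].
If /g/ were underlying and a rule turned it into [ɣ] before the LOC suffix, 'fire' would also alternate; but it has [g] in both [ŋonɛʒugo] and [ŋonɛʒug].
Therefore /ɣ/ is basic and [g] is derived by word-final hardening (voiced fricatives become stops word-finally).
The one attested form of 'egg', [ʒimuʒoɣo], shows underlying /ʒimuʒoɣ/. Applying the same rule word-finally gives [ʒimuʒog].

[ʒimuʒog]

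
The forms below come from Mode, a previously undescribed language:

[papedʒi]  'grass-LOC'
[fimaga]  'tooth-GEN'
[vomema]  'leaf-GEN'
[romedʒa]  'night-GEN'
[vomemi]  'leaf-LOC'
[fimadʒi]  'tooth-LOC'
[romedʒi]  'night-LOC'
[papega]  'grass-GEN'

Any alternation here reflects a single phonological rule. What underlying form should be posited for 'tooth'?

/fimag/

The stem for 'tooth' ends in [dʒ] in [fimadʒi] but [g] in [fimaga].
If /dʒ/ were underlying and a rule turned it into [g] before the GEN suffix, 'night' would also alternate; but it has [dʒ] in both [romedʒi] and [romedʒa].
The underlying segment must be /g/; /g/ becomes palato-alveolar [dʒ] before a front vowel, yielding [dʒ] there.
So 'tooth' = /fimag/.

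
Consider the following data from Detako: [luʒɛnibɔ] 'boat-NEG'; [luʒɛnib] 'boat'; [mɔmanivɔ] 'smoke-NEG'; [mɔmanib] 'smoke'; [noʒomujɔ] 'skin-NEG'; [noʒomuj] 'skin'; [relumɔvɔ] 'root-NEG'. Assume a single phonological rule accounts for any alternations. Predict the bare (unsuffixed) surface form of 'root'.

In [mɔmanivɔ] and [mɔmanib] the final segment of 'smoke' alternates: [v] ~ [b].
If /b/ were underlying and a rule turned it into [v] before the NEG suffix, 'boat' would also alternate; but it has [b] in both [luʒɛnibɔ] and [luʒɛnib].
Therefore /v/ is basic and [b] is derived by word-final hardening (voiced fricatives become stops word-finally).
From [relumɔvɔ] the stem 'root' is /relumɔv/; word-finally this yields [relumɔb].

[relumɔb]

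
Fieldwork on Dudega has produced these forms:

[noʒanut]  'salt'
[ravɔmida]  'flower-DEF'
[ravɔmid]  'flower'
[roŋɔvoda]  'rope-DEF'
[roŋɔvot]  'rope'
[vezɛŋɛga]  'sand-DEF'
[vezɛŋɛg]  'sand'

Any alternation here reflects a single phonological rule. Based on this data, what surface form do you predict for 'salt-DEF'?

The stem for 'rope' ends in [d] in [roŋɔvoda] but [t] in [roŋɔvot].
The stem 'flower' ([ravɔmida], [ravɔmid]) shows [d] unchanged in both environments, so [d] cannot be basic with [t] derived in isolation.
The alternation reflects intervocalic voicing: voiceless stops become voiced between vowels. /t/ is underlying.
From [noʒanut] the stem 'salt' is /noʒanut/; between vowels this yields [noʒanuda].

[noʒanuda]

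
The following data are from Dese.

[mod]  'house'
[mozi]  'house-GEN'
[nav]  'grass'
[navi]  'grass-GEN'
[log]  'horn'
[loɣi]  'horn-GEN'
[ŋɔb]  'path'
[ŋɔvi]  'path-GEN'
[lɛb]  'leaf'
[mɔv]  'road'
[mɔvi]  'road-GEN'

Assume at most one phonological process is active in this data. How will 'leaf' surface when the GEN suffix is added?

'path' shows [b] ~ [v] at the end of the stem ([ŋɔb] vs [ŋɔvi]).
But 'road' keeps [v] in both environments ([mɔv], [mɔvi]), so there is no rule changing /v/ to [b] in isolation.
So /b/ is underlying, and a rule of intervocalic spirantization — voiced stops become fricatives between vowels — gives [v].
From [lɛb] the stem 'leaf' is /lɛb/; between vowels this yields [lɛvi].

[lɛvi]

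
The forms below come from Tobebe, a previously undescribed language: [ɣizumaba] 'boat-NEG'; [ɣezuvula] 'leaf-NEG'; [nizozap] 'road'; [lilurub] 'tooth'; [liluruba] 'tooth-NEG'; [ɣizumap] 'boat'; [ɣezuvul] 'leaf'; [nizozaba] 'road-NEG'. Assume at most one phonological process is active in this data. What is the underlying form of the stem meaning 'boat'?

/ɣizumap/

'boat' shows [p] ~ [b] at the end of the stem ([ɣizumap] vs [ɣizumaba]).
The stem 'tooth' ([lilurub], [liluruba]) shows [b] unchanged in both environments, so [b] cannot be basic with [p] derived in isolation.
So /p/ is underlying, and a rule of intervocalic voicing — voiceless stops become voiced between vowels — gives [b].
Hence 'boat' is /ɣizumap/ underlyingly.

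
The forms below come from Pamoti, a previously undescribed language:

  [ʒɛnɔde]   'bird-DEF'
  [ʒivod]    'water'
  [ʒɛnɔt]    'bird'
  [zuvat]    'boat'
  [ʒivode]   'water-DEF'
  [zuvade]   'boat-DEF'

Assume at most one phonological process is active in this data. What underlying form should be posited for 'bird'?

/ʒɛnɔt/

'bird' shows [t] ~ [d] at the end of the stem ([ʒɛnɔt] vs [ʒɛnɔde]).
But 'water' keeps [d] in both environments ([ʒivod], [ʒivode]), so there is no rule changing /d/ to [t] in isolation.
The alternation reflects intervocalic voicing: voiceless stops become voiced between vowels. /t/ is underlying.
Hence 'bird' is /ʒɛnɔt/ underlyingly.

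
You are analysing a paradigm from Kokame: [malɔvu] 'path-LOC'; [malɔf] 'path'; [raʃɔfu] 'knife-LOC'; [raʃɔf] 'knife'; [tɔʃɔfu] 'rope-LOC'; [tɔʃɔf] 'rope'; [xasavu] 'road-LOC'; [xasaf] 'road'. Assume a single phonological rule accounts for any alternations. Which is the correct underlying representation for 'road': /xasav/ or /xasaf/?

/xasav/

In [xasavu] and [xasaf] the final segment of 'road' alternates: [v] ~ [f].
The stem 'rope' ([tɔʃɔfu], [tɔʃɔf]) shows [f] unchanged in both environments, so [f] cannot be basic with [v] derived before the LOC suffix.
The underlying segment must be /v/; voiced obstruents become voiceless word-finally, yielding [f] there.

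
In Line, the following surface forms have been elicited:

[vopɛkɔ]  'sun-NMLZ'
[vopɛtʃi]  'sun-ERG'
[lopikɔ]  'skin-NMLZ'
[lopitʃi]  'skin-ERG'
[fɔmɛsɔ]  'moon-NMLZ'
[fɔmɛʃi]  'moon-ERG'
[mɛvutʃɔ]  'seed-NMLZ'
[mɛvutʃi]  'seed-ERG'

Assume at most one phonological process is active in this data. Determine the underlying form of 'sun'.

In [vopɛkɔ] and [vopɛtʃi] the final segment of 'sun' alternates: [k] ~ [tʃ].
If /tʃ/ were underlying and a rule turned it into [k] before the NMLZ suffix, 'seed' would also alternate; but it has [tʃ] in both [mɛvutʃɔ] and [mɛvutʃi].
So /k/ is underlying, and a rule of palatalization before a front vowel — /k/ and /s/ become palato-alveolar [tʃ] and [ʃ] before a front vowel — gives [tʃ].

/vopɛk/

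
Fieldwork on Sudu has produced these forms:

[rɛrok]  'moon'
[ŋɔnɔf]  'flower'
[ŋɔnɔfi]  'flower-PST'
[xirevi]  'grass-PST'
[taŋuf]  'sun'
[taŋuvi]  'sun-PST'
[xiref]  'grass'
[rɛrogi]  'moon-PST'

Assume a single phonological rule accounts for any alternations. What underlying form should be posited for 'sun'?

The stem for 'sun' ends in [v] in [taŋuvi] but [f] in [taŋuf].
But 'flower' keeps [f] in both environments ([ŋɔnɔfi], [ŋɔnɔf]), so there is no rule changing /f/ to [v] before the PST suffix.
The underlying segment must be /v/; voiced obstruents become voiceless word-finally, yielding [f] there.

/taŋuv/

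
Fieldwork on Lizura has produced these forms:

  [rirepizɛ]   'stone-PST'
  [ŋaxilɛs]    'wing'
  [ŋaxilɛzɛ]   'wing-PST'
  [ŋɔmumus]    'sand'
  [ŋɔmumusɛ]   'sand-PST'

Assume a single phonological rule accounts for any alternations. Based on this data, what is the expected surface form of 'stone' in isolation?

[rirepis]

In [ŋaxilɛs] and [ŋaxilɛzɛ] the final segment of 'wing' alternates: [s] ~ [z].
The stem 'sand' ([ŋɔmumus], [ŋɔmumusɛ]) shows [s] unchanged in both environments, so [s] cannot be basic with [z] derived before the PST suffix.
The alternation reflects word-final obstruent devoicing: voiced obstruents become voiceless word-finally. /z/ is underlying.
The one attested form of 'stone', [rirepizɛ], shows underlying /rirepiz/. Applying the same rule word-finally gives [rirepis].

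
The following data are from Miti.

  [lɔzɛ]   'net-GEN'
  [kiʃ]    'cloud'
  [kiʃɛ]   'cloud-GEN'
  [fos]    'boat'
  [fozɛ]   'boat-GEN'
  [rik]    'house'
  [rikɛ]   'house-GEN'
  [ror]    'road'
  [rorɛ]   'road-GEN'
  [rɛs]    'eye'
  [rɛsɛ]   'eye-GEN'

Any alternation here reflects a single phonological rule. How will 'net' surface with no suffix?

[lɔs]

'boat' shows [s] ~ [z] at the end of the stem ([fos] vs [fozɛ]).
But 'eye' keeps [s] in both environments ([rɛs], [rɛsɛ]), so there is no rule changing /s/ to [z] before the GEN suffix.
The underlying segment must be /z/; voiced obstruents become voiceless word-finally, yielding [s] there.
From [lɔzɛ] the stem 'net' is /lɔz/; word-finally this yields [lɔs].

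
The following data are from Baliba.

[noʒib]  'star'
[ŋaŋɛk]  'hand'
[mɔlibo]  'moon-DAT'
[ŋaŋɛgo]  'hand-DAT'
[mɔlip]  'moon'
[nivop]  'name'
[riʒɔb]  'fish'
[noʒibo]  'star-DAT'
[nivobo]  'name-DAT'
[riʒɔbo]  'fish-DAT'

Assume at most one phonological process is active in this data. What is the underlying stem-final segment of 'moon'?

/p/

In [mɔlip] and [mɔlibo] the final segment of 'moon' alternates: [p] ~ [b].
If /b/ were underlying and a rule turned it into [p] in isolation, 'star' would also alternate; but it has [b] in both [noʒib] and [noʒibo].
The alternation reflects intervocalic voicing: voiceless stops become voiced between vowels. /p/ is underlying.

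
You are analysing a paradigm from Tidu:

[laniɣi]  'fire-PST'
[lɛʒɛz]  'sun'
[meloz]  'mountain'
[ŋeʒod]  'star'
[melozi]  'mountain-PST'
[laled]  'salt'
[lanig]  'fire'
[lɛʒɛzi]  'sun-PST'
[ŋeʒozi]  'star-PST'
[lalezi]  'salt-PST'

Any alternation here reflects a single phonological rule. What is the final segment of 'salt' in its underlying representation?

The root 'salt' surfaces as [laled] and [lalezi], with a stem-final [d] ~ [z] alternation.
But 'sun' keeps [z] in both environments ([lɛʒɛz], [lɛʒɛzi]), so there is no rule changing /z/ to [d] in isolation.
So /d/ is underlying, and a rule of intervocalic spirantization — voiced stops become fricatives between vowels — gives [z].

/d/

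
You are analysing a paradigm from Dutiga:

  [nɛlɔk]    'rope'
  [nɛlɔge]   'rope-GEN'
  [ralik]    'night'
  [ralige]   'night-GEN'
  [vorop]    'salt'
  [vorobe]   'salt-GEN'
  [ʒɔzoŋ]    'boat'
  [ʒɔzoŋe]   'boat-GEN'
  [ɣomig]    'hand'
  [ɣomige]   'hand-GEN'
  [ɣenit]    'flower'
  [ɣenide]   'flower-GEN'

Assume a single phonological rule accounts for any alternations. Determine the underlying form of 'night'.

The stem for 'night' ends in [k] in [ralik] but [g] in [ralige].
The stem 'hand' ([ɣomig], [ɣomige]) shows [g] unchanged in both environments, so [g] cannot be basic with [k] derived in isolation.
So /k/ is underlying, and a rule of intervocalic voicing — voiceless stops become voiced between vowels — gives [g].
Hence 'night' is /ralik/ underlyingly.

/ralik/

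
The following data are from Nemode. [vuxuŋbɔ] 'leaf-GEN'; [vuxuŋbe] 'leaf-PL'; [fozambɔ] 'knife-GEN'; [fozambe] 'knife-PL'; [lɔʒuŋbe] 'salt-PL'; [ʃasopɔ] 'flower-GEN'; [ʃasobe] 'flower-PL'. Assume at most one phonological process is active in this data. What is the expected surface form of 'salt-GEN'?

The GEN morpheme has two allomorphs, [-bɔ] and [-pɔ].
The PL suffix, which begins with [b], is invariant after every stem; so [b] is not altered by any rule here.
The GEN suffix is therefore /-pɔ/ underlyingly, with post-nasal voicing: voiceless stops become voiced after a nasal.
After 'salt', which ends in a nasal, the suffix surfaces as [-bɔ], giving [lɔʒuŋbɔ].

[lɔʒuŋbɔ]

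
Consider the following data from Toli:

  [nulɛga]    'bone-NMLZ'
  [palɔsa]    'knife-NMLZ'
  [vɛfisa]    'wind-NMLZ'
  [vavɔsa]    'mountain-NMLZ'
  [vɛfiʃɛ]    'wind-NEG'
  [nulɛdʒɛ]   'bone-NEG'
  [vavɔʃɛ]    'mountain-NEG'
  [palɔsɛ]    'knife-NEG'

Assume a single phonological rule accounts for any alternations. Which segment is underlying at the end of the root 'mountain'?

In [vavɔʃɛ] and [vavɔsa] the final segment of 'mountain' alternates: [ʃ] ~ [s].
Compare 'knife', with invariant [s] in [palɔsɛ] and [palɔsa]: an analysis with underlying /s/ and a rule producing [ʃ] before the NEG suffix would wrongly predict alternation here too.
So /ʃ/ is underlying, and a rule of depalatalization — palato-alveolar /dʒ/ and /ʃ/ become [g] and [s] when no front vowel follows — gives [s].

/ʃ/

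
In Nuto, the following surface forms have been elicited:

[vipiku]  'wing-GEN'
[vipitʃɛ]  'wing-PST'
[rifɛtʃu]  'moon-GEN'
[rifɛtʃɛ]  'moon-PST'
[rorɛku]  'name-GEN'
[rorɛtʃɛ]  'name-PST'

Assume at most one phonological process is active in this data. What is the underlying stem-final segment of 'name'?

The root 'name' surfaces as [rorɛku] and [rorɛtʃɛ], with a stem-final [k] ~ [tʃ] alternation.
Compare 'moon', with invariant [tʃ] in [rifɛtʃu] and [rifɛtʃɛ]: an analysis with underlying /tʃ/ and a rule producing [k] before the GEN suffix would wrongly predict alternation here too.
The underlying segment must be /k/; /k/ becomes palato-alveolar [tʃ] before a front vowel, yielding [tʃ] there.

/k/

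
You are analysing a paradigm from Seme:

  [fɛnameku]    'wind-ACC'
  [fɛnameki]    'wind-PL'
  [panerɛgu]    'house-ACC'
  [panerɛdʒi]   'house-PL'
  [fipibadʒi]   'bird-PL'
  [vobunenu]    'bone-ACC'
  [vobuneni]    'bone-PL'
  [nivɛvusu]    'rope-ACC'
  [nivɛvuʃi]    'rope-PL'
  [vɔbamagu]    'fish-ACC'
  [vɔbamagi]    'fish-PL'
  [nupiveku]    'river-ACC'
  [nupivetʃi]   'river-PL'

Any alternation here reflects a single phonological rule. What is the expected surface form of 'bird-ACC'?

[fipibagu]

'house' shows [g] ~ [dʒ] at the end of the stem ([panerɛgu] vs [panerɛdʒi]).
If /g/ were underlying and a rule turned it into [dʒ] before the PL suffix, 'fish' would also alternate; but it has [g] in both [vɔbamagu] and [vɔbamagi].
The alternation reflects depalatalization: palato-alveolar /tʃ/, /dʒ/ and /ʃ/ become [k], [g] and [s] when no front vowel follows. /dʒ/ is underlying.
From [fipibadʒi] the stem 'bird' is /fipibadʒ/; when no front vowel follows this yields [fipibagu].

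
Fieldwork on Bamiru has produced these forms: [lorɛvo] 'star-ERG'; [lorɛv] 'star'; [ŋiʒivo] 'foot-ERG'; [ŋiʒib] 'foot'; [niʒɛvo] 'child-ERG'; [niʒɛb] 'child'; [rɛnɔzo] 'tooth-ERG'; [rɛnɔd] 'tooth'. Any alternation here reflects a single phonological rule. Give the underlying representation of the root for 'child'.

/niʒɛb/

The root 'child' surfaces as [niʒɛvo] and [niʒɛb], with a stem-final [v] ~ [b] alternation.
Compare 'star', with invariant [v] in [lorɛvo] and [lorɛv]: an analysis with underlying /v/ and a rule producing [b] in isolation would wrongly predict alternation here too.
The alternation reflects intervocalic spirantization: voiced stops become fricatives between vowels. /b/ is underlying.
Hence 'child' is /niʒɛb/ underlyingly.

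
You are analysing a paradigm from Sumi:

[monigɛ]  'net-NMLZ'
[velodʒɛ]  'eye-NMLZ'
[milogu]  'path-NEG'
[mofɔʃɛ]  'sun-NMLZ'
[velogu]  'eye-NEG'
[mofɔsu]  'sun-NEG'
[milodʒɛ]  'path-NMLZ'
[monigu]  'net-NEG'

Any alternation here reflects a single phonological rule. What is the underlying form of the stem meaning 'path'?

The root 'path' surfaces as [milodʒɛ] and [milogu], with a stem-final [dʒ] ~ [g] alternation.
Compare 'net', with invariant [g] in [monigɛ] and [monigu]: an analysis with underlying /g/ and a rule producing [dʒ] before the NMLZ suffix would wrongly predict alternation here too.
So /dʒ/ is underlying, and a rule of depalatalization — palato-alveolar /dʒ/ and /ʃ/ become [g] and [s] when no front vowel follows — gives [g].

/milodʒ/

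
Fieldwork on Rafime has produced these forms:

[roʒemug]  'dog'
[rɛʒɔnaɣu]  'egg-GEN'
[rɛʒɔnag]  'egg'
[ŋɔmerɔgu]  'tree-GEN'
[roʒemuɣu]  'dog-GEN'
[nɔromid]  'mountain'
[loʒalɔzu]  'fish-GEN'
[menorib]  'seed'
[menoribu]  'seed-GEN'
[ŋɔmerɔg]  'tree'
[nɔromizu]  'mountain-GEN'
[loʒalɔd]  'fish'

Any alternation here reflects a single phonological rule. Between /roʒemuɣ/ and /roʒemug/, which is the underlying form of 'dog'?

The root 'dog' surfaces as [roʒemuɣu] and [roʒemug], with a stem-final [ɣ] ~ [g] alternation.
Compare 'tree', with invariant [g] in [ŋɔmerɔgu] and [ŋɔmerɔg]: an analysis with underlying /g/ and a rule producing [ɣ] before the GEN suffix would wrongly predict alternation here too.
So /ɣ/ is underlying, and a rule of word-final hardening — voiced fricatives become stops word-finally — gives [g].

/roʒemuɣ/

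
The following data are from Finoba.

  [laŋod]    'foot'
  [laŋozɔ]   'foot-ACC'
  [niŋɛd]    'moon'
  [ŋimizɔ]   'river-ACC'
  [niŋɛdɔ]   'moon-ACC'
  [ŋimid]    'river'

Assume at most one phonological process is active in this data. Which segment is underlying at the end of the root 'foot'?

/z/

The stem for 'foot' ends in [d] in [laŋod] but [z] in [laŋozɔ].
Compare 'moon', with invariant [d] in [niŋɛd] and [niŋɛdɔ]: an analysis with underlying /d/ and a rule producing [z] before the ACC suffix would wrongly predict alternation here too.
Therefore /z/ is basic and [d] is derived by word-final hardening (voiced fricatives become stops word-finally).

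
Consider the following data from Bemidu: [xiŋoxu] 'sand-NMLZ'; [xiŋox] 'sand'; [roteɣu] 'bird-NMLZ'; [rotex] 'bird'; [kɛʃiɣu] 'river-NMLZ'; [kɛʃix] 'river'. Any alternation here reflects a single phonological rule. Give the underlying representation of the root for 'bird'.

/roteɣ/

In [roteɣu] and [rotex] the final segment of 'bird' alternates: [ɣ] ~ [x].
Compare 'sand', with invariant [x] in [xiŋoxu] and [xiŋox]: an analysis with underlying /x/ and a rule producing [ɣ] before the NMLZ suffix would wrongly predict alternation here too.
So /ɣ/ is underlying, and a rule of word-final obstruent devoicing — voiced obstruents become voiceless word-finally — gives [x].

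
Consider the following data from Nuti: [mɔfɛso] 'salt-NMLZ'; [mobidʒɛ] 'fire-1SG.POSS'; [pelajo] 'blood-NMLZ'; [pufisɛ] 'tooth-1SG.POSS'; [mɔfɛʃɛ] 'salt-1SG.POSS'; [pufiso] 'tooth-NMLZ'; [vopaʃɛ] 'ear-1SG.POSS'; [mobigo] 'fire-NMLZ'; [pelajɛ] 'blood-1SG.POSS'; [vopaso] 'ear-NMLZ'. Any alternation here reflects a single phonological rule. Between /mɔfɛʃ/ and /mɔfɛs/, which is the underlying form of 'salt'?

The root 'salt' surfaces as [mɔfɛso] and [mɔfɛʃɛ], with a stem-final [s] ~ [ʃ] alternation.
The stem 'tooth' ([pufiso], [pufisɛ]) shows [s] unchanged in both environments, so [s] cannot be basic with [ʃ] derived before the 1SG.POSS suffix.
So /ʃ/ is underlying, and a rule of depalatalization — palato-alveolar /dʒ/ and /ʃ/ become [g] and [s] when no front vowel follows — gives [s].

/mɔfɛʃ/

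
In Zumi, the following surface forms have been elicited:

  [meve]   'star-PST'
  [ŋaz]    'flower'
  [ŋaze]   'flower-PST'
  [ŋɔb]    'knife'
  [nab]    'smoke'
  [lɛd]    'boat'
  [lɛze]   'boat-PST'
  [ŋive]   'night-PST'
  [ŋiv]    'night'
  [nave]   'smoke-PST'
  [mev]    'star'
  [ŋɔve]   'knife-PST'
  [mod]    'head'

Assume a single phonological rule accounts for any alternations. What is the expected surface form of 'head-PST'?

[moze]

In [lɛd] and [lɛze] the final segment of 'boat' alternates: [d] ~ [z].
But 'flower' keeps [z] in both environments ([ŋaz], [ŋaze]), so there is no rule changing /z/ to [d] in isolation.
The underlying segment must be /d/; voiced stops become fricatives between vowels, yielding [z] there.
From [mod] the stem 'head' is /mod/; between vowels this yields [moze].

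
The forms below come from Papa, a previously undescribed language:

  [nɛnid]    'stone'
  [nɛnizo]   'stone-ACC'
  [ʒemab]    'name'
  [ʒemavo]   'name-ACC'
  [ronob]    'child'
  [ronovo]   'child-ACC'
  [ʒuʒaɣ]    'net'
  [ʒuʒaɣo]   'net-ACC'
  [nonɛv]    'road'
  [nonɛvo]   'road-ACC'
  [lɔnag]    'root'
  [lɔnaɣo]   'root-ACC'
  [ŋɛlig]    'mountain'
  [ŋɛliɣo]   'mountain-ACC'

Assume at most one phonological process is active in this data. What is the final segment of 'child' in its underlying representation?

The stem for 'child' ends in [b] in [ronob] but [v] in [ronovo].
But 'road' keeps [v] in both environments ([nonɛv], [nonɛvo]), so there is no rule changing /v/ to [b] in isolation.
So /b/ is underlying, and a rule of intervocalic spirantization — voiced stops become fricatives between vowels — gives [v].

/b/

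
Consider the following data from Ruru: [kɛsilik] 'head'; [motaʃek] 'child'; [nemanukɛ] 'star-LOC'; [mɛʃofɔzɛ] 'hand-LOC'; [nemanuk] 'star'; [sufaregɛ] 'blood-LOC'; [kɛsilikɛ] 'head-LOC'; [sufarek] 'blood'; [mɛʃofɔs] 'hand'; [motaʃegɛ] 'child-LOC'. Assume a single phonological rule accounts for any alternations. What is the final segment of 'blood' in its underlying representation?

In [sufarek] and [sufaregɛ] the final segment of 'blood' alternates: [k] ~ [g].
Compare 'star', with invariant [k] in [nemanuk] and [nemanukɛ]: an analysis with underlying /k/ and a rule producing [g] before the LOC suffix would wrongly predict alternation here too.
So /g/ is underlying, and a rule of word-final obstruent devoicing — voiced obstruents become voiceless word-finally — gives [k].

/g/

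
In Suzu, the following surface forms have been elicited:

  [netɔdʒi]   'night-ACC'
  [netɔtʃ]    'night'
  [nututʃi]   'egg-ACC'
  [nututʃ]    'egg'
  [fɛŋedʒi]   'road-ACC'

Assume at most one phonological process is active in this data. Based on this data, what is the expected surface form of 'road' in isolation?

'night' shows [dʒ] ~ [tʃ] at the end of the stem ([netɔdʒi] vs [netɔtʃ]).
Compare 'egg', with invariant [tʃ] in [nututʃi] and [nututʃ]: an analysis with underlying /tʃ/ and a rule producing [dʒ] before the ACC suffix would wrongly predict alternation here too.
Therefore /dʒ/ is basic and [tʃ] is derived by word-final obstruent devoicing (voiced obstruents become voiceless word-finally).
The one attested form of 'road', [fɛŋedʒi], shows underlying /fɛŋedʒ/. Applying the same rule word-finally gives [fɛŋetʃ].

[fɛŋetʃ]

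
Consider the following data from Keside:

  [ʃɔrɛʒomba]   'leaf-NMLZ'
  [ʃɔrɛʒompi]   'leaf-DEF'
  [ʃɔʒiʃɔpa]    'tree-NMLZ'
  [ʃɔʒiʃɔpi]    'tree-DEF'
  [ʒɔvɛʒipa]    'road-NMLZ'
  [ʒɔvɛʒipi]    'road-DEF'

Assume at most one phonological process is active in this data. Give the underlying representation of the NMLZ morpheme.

/-ba/

The NMLZ suffix surfaces as [-ba] and [-pa], depending on the final segment of the stem.
The DEF suffix, which begins with [p], is invariant after every stem; so [p] is not altered by any rule here.
The NMLZ suffix is therefore /-ba/ underlyingly, with post-vocalic devoicing: voiced stops become voiceless after a vowel.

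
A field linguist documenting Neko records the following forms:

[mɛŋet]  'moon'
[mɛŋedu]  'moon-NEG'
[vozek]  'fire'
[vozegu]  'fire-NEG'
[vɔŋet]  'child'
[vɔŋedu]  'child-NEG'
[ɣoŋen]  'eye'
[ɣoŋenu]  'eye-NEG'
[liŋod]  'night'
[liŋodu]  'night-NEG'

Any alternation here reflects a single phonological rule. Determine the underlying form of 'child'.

The root 'child' surfaces as [vɔŋet] and [vɔŋedu], with a stem-final [t] ~ [d] alternation.
But 'night' keeps [d] in both environments ([liŋod], [liŋodu]), so there is no rule changing /d/ to [t] in isolation.
Therefore /t/ is basic and [d] is derived by intervocalic voicing (voiceless stops become voiced between vowels).

/vɔŋet/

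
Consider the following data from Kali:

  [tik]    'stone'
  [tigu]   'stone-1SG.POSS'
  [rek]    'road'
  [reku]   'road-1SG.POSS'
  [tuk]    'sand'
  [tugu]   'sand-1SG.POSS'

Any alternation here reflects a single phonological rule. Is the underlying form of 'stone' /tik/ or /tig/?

/tig/

In [tik] and [tigu] the final segment of 'stone' alternates: [k] ~ [g].
The stem 'road' ([rek], [reku]) shows [k] unchanged in both environments, so [k] cannot be basic with [g] derived before the 1SG.POSS suffix.
The alternation reflects word-final obstruent devoicing: voiced obstruents become voiceless word-finally. /g/ is underlying.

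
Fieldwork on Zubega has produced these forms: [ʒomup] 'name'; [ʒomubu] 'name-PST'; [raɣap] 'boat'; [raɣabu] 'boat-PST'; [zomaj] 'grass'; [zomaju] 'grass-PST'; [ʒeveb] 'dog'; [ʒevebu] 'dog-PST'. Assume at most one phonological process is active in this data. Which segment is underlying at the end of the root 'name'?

'name' shows [p] ~ [b] at the end of the stem ([ʒomup] vs [ʒomubu]).
But 'dog' keeps [b] in both environments ([ʒeveb], [ʒevebu]), so there is no rule changing /b/ to [p] in isolation.
The underlying segment must be /p/; voiceless stops become voiced between vowels, yielding [b] there.

/p/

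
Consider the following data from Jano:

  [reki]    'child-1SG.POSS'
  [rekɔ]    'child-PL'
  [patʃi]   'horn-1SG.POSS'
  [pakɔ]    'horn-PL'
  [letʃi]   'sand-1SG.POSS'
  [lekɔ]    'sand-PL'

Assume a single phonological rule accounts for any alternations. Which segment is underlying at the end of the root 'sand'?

/tʃ/

'sand' shows [tʃ] ~ [k] at the end of the stem ([letʃi] vs [lekɔ]).
If /k/ were underlying and a rule turned it into [tʃ] before the 1SG.POSS suffix, 'child' would also alternate; but it has [k] in both [reki] and [rekɔ].
The alternation reflects depalatalization: palato-alveolar /tʃ/ becomes [k] when no front vowel follows. /tʃ/ is underlying.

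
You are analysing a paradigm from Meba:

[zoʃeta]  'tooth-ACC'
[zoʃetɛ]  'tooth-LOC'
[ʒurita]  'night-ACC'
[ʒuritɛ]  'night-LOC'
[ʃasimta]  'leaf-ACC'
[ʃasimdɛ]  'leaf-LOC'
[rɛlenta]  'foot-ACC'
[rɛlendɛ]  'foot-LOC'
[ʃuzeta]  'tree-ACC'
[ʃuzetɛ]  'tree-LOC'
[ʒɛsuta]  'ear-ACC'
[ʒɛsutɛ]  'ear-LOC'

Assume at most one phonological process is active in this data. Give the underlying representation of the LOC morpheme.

The LOC suffix surfaces as [-dɛ] and [-tɛ], depending on the final segment of the stem.
The ACC suffix, which begins with [t], is invariant after every stem; so [t] is not altered by any rule here.
The LOC suffix is therefore /-dɛ/ underlyingly, with post-vocalic devoicing: voiced stops become voiceless after a vowel.

/-dɛ/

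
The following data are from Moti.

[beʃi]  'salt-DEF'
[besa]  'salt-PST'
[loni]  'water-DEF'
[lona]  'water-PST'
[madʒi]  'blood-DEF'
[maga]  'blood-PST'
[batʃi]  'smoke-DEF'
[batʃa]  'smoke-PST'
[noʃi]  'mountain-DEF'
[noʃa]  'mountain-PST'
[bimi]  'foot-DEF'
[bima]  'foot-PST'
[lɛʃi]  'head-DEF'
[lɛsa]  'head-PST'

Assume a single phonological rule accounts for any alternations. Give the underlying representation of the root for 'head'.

In [lɛʃi] and [lɛsa] the final segment of 'head' alternates: [ʃ] ~ [s].
The stem 'mountain' ([noʃi], [noʃa]) shows [ʃ] unchanged in both environments, so [ʃ] cannot be basic with [s] derived before the PST suffix.
Therefore /s/ is basic and [ʃ] is derived by palatalization before a front vowel (/g/ and /s/ become palato-alveolar [dʒ] and [ʃ] before a front vowel).

/lɛs/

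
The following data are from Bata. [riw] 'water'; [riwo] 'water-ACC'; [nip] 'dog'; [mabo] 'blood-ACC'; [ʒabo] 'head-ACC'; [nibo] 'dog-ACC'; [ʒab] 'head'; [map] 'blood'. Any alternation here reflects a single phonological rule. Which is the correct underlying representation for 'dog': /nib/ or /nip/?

/nip/

'dog' shows [p] ~ [b] at the end of the stem ([nip] vs [nibo]).
If /b/ were underlying and a rule turned it into [p] in isolation, 'head' would also alternate; but it has [b] in both [ʒab] and [ʒabo].
The alternation reflects intervocalic voicing: voiceless stops become voiced between vowels. /p/ is underlying.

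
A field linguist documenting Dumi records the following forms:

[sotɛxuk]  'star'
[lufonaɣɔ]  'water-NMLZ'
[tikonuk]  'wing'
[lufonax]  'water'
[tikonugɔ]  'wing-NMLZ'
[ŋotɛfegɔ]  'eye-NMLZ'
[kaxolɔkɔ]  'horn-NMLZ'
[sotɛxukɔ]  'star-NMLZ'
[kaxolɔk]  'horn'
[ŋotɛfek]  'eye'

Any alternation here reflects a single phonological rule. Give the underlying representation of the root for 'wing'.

/tikonug/

'wing' shows [k] ~ [g] at the end of the stem ([tikonuk] vs [tikonugɔ]).
If /k/ were underlying and a rule turned it into [g] before the NMLZ suffix, 'star' would also alternate; but it has [k] in both [sotɛxuk] and [sotɛxukɔ].
So /g/ is underlying, and a rule of word-final obstruent devoicing — voiced obstruents become voiceless word-finally — gives [k].
Hence 'wing' is /tikonug/ underlyingly.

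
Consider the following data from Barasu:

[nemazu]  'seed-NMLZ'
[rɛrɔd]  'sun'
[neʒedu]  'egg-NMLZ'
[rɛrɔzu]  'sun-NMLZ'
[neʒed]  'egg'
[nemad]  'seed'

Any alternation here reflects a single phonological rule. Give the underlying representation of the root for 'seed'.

The stem for 'seed' ends in [d] in [nemad] but [z] in [nemazu].
The stem 'egg' ([neʒed], [neʒedu]) shows [d] unchanged in both environments, so [d] cannot be basic with [z] derived before the NMLZ suffix.
The underlying segment must be /z/; voiced fricatives become stops word-finally, yielding [d] there.

/nemaz/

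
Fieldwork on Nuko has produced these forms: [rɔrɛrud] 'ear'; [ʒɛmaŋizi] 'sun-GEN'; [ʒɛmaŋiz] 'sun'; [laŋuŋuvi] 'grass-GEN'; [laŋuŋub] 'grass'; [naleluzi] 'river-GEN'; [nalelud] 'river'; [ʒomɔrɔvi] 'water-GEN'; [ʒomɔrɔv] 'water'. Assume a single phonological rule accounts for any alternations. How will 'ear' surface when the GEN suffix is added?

In [naleluzi] and [nalelud] the final segment of 'river' alternates: [z] ~ [d].
If /z/ were underlying and a rule turned it into [d] in isolation, 'sun' would also alternate; but it has [z] in both [ʒɛmaŋizi] and [ʒɛmaŋiz].
So /d/ is underlying, and a rule of intervocalic spirantization — voiced stops become fricatives between vowels — gives [z].
From [rɔrɛrud] the stem 'ear' is /rɔrɛrud/; between vowels this yields [rɔrɛruzi].

[rɔrɛruzi]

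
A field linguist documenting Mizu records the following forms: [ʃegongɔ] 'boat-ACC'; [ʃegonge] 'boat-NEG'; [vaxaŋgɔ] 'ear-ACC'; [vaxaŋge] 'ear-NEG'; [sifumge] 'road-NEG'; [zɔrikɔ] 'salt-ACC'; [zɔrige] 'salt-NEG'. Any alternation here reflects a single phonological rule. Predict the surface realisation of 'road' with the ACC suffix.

The ACC suffix surfaces as [-gɔ] and [-kɔ], depending on the final segment of the stem.
By contrast the NEG suffix keeps its initial [g] throughout — that segment must be underlying.
So the underlying form is /-kɔ/, and voiceless stops become voiced after a nasal.
After 'road', which ends in a nasal, the suffix surfaces as [-gɔ], giving [sifumgɔ].

[sifumgɔ]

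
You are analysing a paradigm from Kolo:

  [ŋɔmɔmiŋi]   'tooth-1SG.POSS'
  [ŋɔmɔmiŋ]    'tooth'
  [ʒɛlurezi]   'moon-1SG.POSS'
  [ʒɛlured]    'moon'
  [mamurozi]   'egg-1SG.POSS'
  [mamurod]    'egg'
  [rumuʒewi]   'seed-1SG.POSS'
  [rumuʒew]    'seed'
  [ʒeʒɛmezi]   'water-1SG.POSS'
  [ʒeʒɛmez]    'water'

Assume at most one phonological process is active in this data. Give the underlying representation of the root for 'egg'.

In [mamurozi] and [mamurod] the final segment of 'egg' alternates: [z] ~ [d].
The stem 'water' ([ʒeʒɛmezi], [ʒeʒɛmez]) shows [z] unchanged in both environments, so [z] cannot be basic with [d] derived in isolation.
The alternation reflects intervocalic spirantization: voiced stops become fricatives between vowels. /d/ is underlying.
So 'egg' = /mamurod/.

/mamurod/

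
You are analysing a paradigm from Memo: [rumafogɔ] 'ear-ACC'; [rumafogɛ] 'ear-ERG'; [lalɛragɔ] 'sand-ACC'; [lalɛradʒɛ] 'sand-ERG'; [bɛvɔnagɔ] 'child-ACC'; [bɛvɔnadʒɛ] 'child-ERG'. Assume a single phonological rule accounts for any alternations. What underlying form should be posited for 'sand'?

/lalɛradʒ/

The stem for 'sand' ends in [g] in [lalɛragɔ] but [dʒ] in [lalɛradʒɛ].
Compare 'ear', with invariant [g] in [rumafogɔ] and [rumafogɛ]: an analysis with underlying /g/ and a rule producing [dʒ] before the ERG suffix would wrongly predict alternation here too.
So /dʒ/ is underlying, and a rule of depalatalization — palato-alveolar /dʒ/ becomes [g] when no front vowel follows — gives [g].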